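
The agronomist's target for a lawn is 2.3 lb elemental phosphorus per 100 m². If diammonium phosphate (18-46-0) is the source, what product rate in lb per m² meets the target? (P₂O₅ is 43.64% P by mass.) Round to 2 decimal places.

As P₂O₅: 2.3 / 0.4364 = 5.27039 lb per 100 m².
Product per 100 m² = 5.27039 / 46% = 11.4574 lb.
Convert to per m²: 11.4574 × 0.01 = 0.114574 lb.

0.11 lb of product per sq m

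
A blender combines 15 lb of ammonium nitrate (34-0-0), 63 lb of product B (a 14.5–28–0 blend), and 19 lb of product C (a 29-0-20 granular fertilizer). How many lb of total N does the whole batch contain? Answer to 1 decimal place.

19.7 lb N

N mass = 34%×15 + 14.5%×63 + 29%×19 = 19.745 lb.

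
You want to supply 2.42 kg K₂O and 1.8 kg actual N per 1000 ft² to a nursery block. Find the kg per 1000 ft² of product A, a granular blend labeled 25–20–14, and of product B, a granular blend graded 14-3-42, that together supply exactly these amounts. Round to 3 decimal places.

Let a = kg of product A, b = kg of product B (per 1000 ft²).
K₂O: 0.14·a + 0.42·b = 2.42
N: 0.25·a + 0.14·b = 1.8
Eliminate a: (row1) − 0.14/0.25·(row2) → 0.3416·b = 1.412, so b = 4.13349.
Back-substitute: a = (2.42 − 0.42·4.13349) / 0.14 = 4.88525.

4.885 kg product A, 4.133 kg product B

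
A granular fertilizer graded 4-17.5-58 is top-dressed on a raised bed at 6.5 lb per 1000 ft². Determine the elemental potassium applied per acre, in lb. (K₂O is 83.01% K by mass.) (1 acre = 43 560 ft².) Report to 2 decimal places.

136.32 lb K per acre

K₂O per 1000 ft² = 6.5 × 58% = 3.77 lb.
Elemental K = 3.77 × 0.8301 = 3.12948 lb per 1000 ft².
Convert to per acre: 3.12948 × 43.56 = 136.32002 lb.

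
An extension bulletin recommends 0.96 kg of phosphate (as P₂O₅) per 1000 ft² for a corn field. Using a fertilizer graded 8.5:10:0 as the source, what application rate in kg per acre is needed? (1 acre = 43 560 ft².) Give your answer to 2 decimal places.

Product per 1000 ft² = 0.96 / 10% = 9.6 kg.
Convert to per acre: 9.6 × 43.56 = 418.176 kg.

418.18 kg of product per acre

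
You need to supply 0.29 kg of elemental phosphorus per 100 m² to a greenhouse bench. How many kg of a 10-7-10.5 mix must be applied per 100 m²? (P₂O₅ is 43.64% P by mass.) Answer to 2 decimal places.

As P₂O₅: 0.29 / 0.4364 = 0.664528 kg per 100 m².
Product per 100 m² = 0.664528 / 7% = 9.49326 kg.

9.49 kg of product per hundred sq m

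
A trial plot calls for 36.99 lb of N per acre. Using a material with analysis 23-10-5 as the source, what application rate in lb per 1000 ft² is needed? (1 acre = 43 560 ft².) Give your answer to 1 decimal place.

3.7 lb of product per thousand sq ft

Product per acre = 36.99 / 23% = 160.826 lb.
Convert to per 1000 ft²: 160.826 × 0.0229568 = 3.69206 lb.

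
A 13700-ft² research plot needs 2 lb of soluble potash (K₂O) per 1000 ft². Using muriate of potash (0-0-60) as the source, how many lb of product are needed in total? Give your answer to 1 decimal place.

45.7 lb

Product per 1000 ft² = 2 / 60% = 3.33333 lb.
Total product = 3.33333 × 13700 / 1000 = 45.6667 lb.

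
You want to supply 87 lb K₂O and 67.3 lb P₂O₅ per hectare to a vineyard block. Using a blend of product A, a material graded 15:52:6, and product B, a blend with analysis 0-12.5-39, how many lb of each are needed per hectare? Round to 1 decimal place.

78.7 lb product A, 211.0 lb product B

With a, b = lb per hectare of product A and product B:
K₂O: 0.06·a + 0.39·b = 87
P₂O₅: 0.52·a + 0.125·b = 67.3
Eliminate a: (row1) − 0.06/0.52·(row2) → 0.375577·b = 79.2346, so b = 210.968.
Back-substitute: a = (87 − 0.39·210.968) / 0.06 = 78.7097.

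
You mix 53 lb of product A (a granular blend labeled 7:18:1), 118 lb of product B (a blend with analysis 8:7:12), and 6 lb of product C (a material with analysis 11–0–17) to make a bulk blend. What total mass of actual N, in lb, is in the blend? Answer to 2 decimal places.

13.81 lb N

N mass = 7%×53 + 8%×118 + 11%×6 = 13.81 lb.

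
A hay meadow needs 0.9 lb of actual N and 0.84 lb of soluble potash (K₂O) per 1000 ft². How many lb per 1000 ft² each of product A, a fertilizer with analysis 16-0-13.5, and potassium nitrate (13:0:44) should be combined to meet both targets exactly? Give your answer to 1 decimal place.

With a, b = lb per 1000 ft² of product A and potassium nitrate:
N: 0.16·a + 0.13·b = 0.9
K₂O: 0.135·a + 0.44·b = 0.84
Eliminate a: (row1) − 0.16/0.135·(row2) → -0.391481·b = -0.0955556, so b = 0.244087.
Back-substitute: a = (0.9 − 0.13·0.244087) / 0.16 = 5.42668.

5.4 lb product A, 0.2 lb potassium nitrate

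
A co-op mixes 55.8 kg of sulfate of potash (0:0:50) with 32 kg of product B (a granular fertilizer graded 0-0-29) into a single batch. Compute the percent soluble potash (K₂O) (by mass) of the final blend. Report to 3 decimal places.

42.346% K₂O

Total mass = 55.8 + 32 = 87.8 kg.
K₂O mass = 50%×55.8 + 29%×32 = 37.18 kg.
% K₂O = 37.18 / 87.8 = 42.3462%.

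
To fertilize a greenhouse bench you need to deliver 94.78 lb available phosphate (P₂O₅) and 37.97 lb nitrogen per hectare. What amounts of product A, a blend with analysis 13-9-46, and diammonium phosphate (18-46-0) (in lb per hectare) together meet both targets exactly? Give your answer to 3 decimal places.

9.307 lb product A, 204.222 lb diammonium phosphate

With a, b = lb per hectare of product A and diammonium phosphate:
P₂O₅: 0.09·a + 0.46·b = 94.78
N: 0.13·a + 0.18·b = 37.97
Solving simultaneously: a = 9.30734, b = 204.22248.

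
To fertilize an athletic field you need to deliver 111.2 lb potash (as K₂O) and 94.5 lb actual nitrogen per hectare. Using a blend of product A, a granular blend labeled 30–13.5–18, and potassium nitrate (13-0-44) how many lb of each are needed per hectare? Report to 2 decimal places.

With a, b = lb per hectare of product A and potassium nitrate:
K₂O: 0.18·a + 0.44·b = 111.2
N: 0.3·a + 0.13·b = 94.5
From row1: a = (111.2 − 0.44·b) / 0.18.
Into row2: 0.3·(111.2 − 0.44·b)/0.18 + 0.13·b = 94.5 → b = 150.552, a = 249.761.

249.76 lb product A, 150.55 lb potassium nitrate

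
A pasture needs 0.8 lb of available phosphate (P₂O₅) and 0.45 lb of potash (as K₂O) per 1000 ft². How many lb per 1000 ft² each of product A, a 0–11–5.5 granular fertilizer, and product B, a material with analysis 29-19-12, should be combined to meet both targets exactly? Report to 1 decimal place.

3.8 lb product A, 2.0 lb product B

Let a = lb of product A, b = lb of product B (per 1000 ft²).
P₂O₅: 0.11·a + 0.19·b = 0.8
K₂O: 0.055·a + 0.12·b = 0.45
Eliminate a: (row1) − 0.11/0.055·(row2) → -0.05·b = -0.1, so b = 2.
Back-substitute: a = (0.8 − 0.19·2) / 0.11 = 3.81818.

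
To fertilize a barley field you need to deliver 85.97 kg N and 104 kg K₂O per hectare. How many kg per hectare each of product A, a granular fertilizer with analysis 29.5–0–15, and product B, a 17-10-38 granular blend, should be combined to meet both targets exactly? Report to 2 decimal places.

173.08 kg product A, 205.36 kg product B

Per-hectare balance (a = product A, b = product B):
N: 0.295·a + 0.17·b = 85.97
K₂O: 0.15·a + 0.38·b = 104
Eliminate a: (row1) − 0.295/0.15·(row2) → -0.577333·b = -118.563, so b = 205.364.
Back-substitute: a = (85.97 − 0.17·205.364) / 0.295 = 173.079.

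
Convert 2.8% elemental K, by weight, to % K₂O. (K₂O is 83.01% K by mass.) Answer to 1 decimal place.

3.4% K₂O

%K₂O = 2.8 / 0.8301 = 3.37309%.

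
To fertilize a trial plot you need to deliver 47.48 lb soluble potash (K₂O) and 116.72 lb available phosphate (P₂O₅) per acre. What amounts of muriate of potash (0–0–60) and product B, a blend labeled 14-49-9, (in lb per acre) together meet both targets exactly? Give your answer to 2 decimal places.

43.40 lb muriate of potash, 238.20 lb product B

Let a = lb of muriate of potash, b = lb of product B (per acre).
K₂O: 0.6·a + 0.09·b = 47.48
P₂O₅: 0·a + 0.49·b = 116.72
Solving simultaneously: a = 43.4027, b = 238.204.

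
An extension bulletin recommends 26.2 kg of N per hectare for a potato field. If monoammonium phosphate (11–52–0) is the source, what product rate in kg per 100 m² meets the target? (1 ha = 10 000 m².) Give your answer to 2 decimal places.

2.38 kg of product per hundred sq m

Product per hectare = 26.2 / 11% = 238.182 kg.
Convert to per 100 m²: 238.182 × 0.01 = 2.38182 kg.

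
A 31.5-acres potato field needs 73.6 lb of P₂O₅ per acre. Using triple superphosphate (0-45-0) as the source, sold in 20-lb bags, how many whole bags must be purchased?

Product per acre = 73.6 / 45% = 163.556 lb.
Total product = 163.556 × 31.5 = 5152 lb.
Bags = ⌈5152 / 20⌉ = 258.

258 bags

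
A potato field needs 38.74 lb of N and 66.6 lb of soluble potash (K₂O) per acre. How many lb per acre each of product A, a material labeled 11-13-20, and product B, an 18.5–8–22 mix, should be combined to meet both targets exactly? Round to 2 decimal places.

296.73 lb product A, 32.97 lb product B

With a, b = lb per acre of product A and product B:
N: 0.11·a + 0.185·b = 38.74
K₂O: 0.2·a + 0.22·b = 66.6
From row1: a = (38.74 − 0.185·b) / 0.11.
Into row2: 0.2·(38.74 − 0.185·b)/0.11 + 0.22·b = 66.6 → b = 32.9688, a = 296.734.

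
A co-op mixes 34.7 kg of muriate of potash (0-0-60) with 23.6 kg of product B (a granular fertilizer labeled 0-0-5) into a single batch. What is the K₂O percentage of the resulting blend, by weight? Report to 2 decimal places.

Total mass = 34.7 + 23.6 = 58.3 kg.
K₂O mass = 60%×34.7 + 5%×23.6 = 22 kg.
% K₂O = 22 / 58.3 = 37.7358%.

37.74% K₂O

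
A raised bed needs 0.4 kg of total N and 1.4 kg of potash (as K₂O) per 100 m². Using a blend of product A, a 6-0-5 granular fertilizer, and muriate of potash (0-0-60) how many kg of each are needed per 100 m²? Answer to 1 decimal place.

Let a = kg of product A, b = kg of muriate of potash (per 100 m²).
N: 0.06·a + 0·b = 0.4
K₂O: 0.05·a + 0.6·b = 1.4
From row1: a = (0.4 − 0·b) / 0.06.
Into row2: 0.05·(0.4 − 0·b)/0.06 + 0.6·b = 1.4 → b = 1.77778, a = 6.66667.

6.7 kg product A, 1.8 kg muriate of potash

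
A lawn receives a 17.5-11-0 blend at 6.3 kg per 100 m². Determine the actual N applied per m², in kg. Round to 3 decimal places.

nitrogen per 100 m² = 6.3 × 17.5% = 1.1025 kg.
Convert to per m²: 1.1025 × 0.01 = 0.011025 kg.

0.011 kg N per sq m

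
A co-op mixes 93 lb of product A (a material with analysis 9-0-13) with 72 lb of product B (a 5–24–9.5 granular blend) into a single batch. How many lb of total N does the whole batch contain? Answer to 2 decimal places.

11.97 lb N

N mass = 9%×93 + 5%×72 = 11.97 lb.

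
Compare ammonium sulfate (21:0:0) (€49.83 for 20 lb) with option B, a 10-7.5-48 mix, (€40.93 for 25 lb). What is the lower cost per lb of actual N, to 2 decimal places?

ammonium sulfate: N per bag = 20 × 21% = 4.2 lb; cost = 49.83 / 4.2 = €11.8643/lb N.
option B: N per bag = 25 × 10% = 2.5 lb; cost = 40.93 / 2.5 = €16.3720/lb N.
ammonium sulfate is cheaper.

€11.86 per lb N (ammonium sulfate)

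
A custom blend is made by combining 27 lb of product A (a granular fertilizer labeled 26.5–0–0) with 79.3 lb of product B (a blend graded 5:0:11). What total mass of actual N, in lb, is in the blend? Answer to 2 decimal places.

N mass = 26.5%×27 + 5%×79.3 = 11.12 lb.

11.12 lb N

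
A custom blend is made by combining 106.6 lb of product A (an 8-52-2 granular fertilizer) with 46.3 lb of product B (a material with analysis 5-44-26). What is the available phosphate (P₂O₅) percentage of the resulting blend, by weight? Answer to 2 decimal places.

49.58% P₂O₅

Total mass = 106.6 + 46.3 = 152.9 lb.
P₂O₅ mass = 52%×106.6 + 44%×46.3 = 75.804 lb.
% P₂O₅ = 75.804 / 152.9 = 49.5775%.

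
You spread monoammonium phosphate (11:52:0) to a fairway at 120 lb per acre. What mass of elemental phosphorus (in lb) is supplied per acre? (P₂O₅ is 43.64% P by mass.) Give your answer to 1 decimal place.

P₂O₅ per acre = 120 × 52% = 62.4 lb.
Elemental P = 62.4 × 0.4364 = 27.2314 lb per acre.

27.2 lb P per acre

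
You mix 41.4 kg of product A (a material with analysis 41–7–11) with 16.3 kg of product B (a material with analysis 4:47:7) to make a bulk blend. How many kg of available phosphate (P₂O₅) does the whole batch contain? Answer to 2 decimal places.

10.56 kg P₂O₅

P₂O₅ mass = 7%×41.4 + 47%×16.3 = 10.559 kg.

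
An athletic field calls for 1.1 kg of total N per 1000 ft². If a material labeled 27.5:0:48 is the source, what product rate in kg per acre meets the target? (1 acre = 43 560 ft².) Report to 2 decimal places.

174.24 kg of product per acre

Product per 1000 ft² = 1.1 / 27.5% = 4 kg.
Convert to per acre: 4 × 43.56 = 174.24 kg.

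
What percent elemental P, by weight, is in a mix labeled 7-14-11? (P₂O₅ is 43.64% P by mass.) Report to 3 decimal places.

6.110% P

%P = 14 × 0.4364 = 6.1096%.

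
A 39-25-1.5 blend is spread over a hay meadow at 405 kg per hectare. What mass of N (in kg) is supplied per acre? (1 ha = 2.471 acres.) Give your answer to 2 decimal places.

nitrogen per hectare = 405 × 39% = 157.95 kg.
Convert to per acre: 157.95 × 0.404694 = 63.9215 kg.

63.92 kg N per acre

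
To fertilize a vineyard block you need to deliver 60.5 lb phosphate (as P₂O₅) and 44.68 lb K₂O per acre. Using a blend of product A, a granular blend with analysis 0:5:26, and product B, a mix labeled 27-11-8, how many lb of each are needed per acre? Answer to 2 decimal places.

3.04 lb product A, 548.62 lb product B

With a, b = lb per acre of product A and product B:
P₂O₅: 0.05·a + 0.11·b = 60.5
K₂O: 0.26·a + 0.08·b = 44.68
Eliminate b: (row1) − 0.11/0.08·(row2) → -0.3075·a = -0.935, so a = 3.04065.
Then b = (44.68 − 0.26·3.04065) / 0.08 = 548.618.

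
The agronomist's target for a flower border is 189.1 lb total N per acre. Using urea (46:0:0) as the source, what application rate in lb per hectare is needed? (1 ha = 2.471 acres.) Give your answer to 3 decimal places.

Product per acre = 189.1 / 46% = 411.087 lb.
Convert to per hectare: 411.087 × 2.471 = 1015.7959 lb.

1015.796 lb of product per hectare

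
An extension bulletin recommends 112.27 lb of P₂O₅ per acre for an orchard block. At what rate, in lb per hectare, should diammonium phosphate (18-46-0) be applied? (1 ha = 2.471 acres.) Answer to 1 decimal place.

603.1 lb of product per hectare

Product per acre = 112.27 / 46% = 244.065 lb.
Convert to per hectare: 244.065 × 2.471 = 603.085 lb.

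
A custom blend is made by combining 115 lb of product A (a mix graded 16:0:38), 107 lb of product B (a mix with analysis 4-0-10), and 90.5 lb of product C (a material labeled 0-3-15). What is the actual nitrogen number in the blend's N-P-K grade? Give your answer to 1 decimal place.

7.3% N

Total mass = 115 + 107 + 90.5 = 312.5 lb.
N mass = 16%×115 + 4%×107 + 0%×90.5 = 22.68 lb.
% N = 22.68 / 312.5 = 7.2576%.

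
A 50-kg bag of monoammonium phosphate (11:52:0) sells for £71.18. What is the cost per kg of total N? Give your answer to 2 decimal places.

N in bag = 50 × 11% = 5.5 kg.
Cost per kg N = £71.18 / 5.5 = £12.9418.

£12.94 per kg N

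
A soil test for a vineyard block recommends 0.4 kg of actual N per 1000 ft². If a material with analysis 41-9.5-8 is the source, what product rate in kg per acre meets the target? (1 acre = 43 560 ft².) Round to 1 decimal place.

Product per 1000 ft² = 0.4 / 41% = 0.97561 kg.
Convert to per acre: 0.97561 × 43.56 = 42.4976 kg.

42.5 kg of product per acre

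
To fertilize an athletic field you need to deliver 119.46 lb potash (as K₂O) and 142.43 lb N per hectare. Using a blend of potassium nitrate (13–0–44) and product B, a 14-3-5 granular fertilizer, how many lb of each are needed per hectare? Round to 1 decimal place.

174.3 lb potassium nitrate, 855.5 lb product B

Per-hectare balance (a = potassium nitrate, b = product B):
K₂O: 0.44·a + 0.05·b = 119.46
N: 0.13·a + 0.14·b = 142.43
Eliminate a: (row1) − 0.44/0.13·(row2) → -0.423846·b = -362.611, so b = 855.525.
Back-substitute: a = (119.46 − 0.05·855.525) / 0.44 = 174.281.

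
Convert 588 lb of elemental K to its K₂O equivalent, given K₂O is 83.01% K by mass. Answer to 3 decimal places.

K₂O = 588 / 0.8301 = 708.3484 lb.

708.348 lb K₂O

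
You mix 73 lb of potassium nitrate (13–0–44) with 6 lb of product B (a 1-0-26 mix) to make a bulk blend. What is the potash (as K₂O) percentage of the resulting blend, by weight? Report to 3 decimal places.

Total mass = 73 + 6 = 79 lb.
K₂O mass = 44%×73 + 26%×6 = 33.68 lb.
% K₂O = 33.68 / 79 = 42.6329%.

42.633% K₂O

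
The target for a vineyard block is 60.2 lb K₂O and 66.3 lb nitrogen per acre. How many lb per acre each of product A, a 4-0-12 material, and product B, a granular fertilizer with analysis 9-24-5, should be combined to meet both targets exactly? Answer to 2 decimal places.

Let a = lb of product A, b = lb of product B (per acre).
K₂O: 0.12·a + 0.05·b = 60.2
N: 0.04·a + 0.09·b = 66.3
Solving simultaneously: a = 238.977, b = 630.4545.

238.98 lb product A, 630.45 lb product B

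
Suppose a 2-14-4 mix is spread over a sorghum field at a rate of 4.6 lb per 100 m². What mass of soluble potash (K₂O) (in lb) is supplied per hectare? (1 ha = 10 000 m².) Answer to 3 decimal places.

K₂O per 100 m² = 4.6 × 4% = 0.184 lb.
Convert to per hectare: 0.184 × 100 = 18.4 lb.

18.400 lb K₂O per hectare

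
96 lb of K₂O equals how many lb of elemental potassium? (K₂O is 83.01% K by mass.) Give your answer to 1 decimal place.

K = 96 × 0.8301 = 79.6896 lb.

79.7 lb K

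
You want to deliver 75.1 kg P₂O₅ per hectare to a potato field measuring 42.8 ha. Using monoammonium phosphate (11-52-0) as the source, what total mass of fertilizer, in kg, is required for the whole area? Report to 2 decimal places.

6181.31 kg

Product per hectare = 75.1 / 52% = 144.423 kg.
Total product = 144.423 × 42.8 = 6181.308 kg.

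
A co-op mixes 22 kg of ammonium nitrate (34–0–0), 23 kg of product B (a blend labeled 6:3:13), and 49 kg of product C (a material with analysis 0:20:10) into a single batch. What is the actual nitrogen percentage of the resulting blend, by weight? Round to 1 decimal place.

Total mass = 22 + 23 + 49 = 94 kg.
N mass = 34%×22 + 6%×23 + 0%×49 = 8.86 kg.
% N = 8.86 / 94 = 9.42553%.

9.4% N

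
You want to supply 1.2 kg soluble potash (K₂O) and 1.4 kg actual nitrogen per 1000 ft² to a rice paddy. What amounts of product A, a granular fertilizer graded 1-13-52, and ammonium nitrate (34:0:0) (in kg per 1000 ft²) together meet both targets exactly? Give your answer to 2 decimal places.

2.31 kg product A, 4.05 kg ammonium nitrate

With a, b = kg per 1000 ft² of product A and ammonium nitrate:
K₂O: 0.52·a + 0·b = 1.2
N: 0.01·a + 0.34·b = 1.4
Solving simultaneously: a = 2.30769, b = 4.04977.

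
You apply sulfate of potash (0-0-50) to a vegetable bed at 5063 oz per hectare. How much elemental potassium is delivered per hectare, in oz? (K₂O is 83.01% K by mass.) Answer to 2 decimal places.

2101.40 oz K per hectare

K₂O per hectare = 5063 × 50% = 2531.5 oz.
Elemental K = 2531.5 × 0.8301 = 2101.398 oz per hectare.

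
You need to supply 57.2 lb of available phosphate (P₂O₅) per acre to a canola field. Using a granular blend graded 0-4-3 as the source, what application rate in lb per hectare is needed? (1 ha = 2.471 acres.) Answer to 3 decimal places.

3533.530 lb of product per hectare

Product per acre = 57.2 / 4% = 1430 lb.
Convert to per hectare: 1430 × 2.471 = 3533.53 lb.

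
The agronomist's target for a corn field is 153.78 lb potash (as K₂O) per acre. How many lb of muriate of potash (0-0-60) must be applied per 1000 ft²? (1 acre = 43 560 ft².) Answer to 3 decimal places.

5.884 lb of product per thousand sq ft

Product per acre = 153.78 / 60% = 256.3 lb.
Convert to per 1000 ft²: 256.3 × 0.0229568 = 5.88384 lb.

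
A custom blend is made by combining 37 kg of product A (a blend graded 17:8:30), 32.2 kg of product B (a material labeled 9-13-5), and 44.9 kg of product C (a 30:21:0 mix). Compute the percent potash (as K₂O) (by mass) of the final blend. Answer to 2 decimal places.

11.14% K₂O

Total mass = 37 + 32.2 + 44.9 = 114.1 kg.
K₂O mass = 30%×37 + 5%×32.2 + 0%×44.9 = 12.71 kg.
% K₂O = 12.71 / 114.1 = 11.1394%.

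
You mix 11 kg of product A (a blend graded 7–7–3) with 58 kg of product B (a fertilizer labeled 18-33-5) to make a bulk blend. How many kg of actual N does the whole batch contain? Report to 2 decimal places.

N mass = 7%×11 + 18%×58 = 11.21 kg.

11.21 kg N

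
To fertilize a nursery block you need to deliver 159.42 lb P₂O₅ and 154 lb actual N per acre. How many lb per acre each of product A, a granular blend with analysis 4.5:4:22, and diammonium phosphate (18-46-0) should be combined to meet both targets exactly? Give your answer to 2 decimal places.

3121.81 lb product A, 75.10 lb diammonium phosphate

Let a = lb of product A, b = lb of diammonium phosphate (per acre).
P₂O₅: 0.04·a + 0.46·b = 159.42
N: 0.045·a + 0.18·b = 154
Eliminate b: (row1) − 0.46/0.18·(row2) → -0.075·a = -234.136, so a = 3121.807.
Then b = (154 − 0.045·3121.807) / 0.18 = 75.1037.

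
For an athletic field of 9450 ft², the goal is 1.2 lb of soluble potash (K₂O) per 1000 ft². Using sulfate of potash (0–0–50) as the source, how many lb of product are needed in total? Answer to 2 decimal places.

22.68 lb

Product per 1000 ft² = 1.2 / 50% = 2.4 lb.
Total product = 2.4 × 9450 / 1000 = 22.68 lb.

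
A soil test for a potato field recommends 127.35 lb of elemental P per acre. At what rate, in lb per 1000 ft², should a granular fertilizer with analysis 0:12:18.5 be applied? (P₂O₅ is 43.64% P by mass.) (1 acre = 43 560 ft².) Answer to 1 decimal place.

55.8 lb of product per thousand sq ft

As P₂O₅: 127.35 / 0.4364 = 291.819 lb per acre.
Product per acre = 291.819 / 12% = 2431.83 lb.
Convert to per 1000 ft²: 2431.83 × 0.0229568 = 55.8271 lb.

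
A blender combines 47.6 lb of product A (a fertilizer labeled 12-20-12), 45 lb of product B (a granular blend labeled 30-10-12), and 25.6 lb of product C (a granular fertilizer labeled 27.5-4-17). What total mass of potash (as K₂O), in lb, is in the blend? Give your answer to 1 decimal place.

K₂O mass = 12%×47.6 + 12%×45 + 17%×25.6 = 15.464 lb.

15.5 lb K₂O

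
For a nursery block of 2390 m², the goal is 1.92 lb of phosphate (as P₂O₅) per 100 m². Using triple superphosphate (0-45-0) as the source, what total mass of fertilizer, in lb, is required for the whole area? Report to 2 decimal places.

101.97 lb

Product per 100 m² = 1.92 / 45% = 4.26667 lb.
Total product = 4.26667 × 2390 / 100 = 101.973 lb.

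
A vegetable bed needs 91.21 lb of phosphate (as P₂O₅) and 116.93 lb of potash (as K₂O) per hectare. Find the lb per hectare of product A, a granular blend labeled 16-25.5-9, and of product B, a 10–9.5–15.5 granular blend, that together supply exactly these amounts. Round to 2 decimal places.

97.79 lb product A, 697.60 lb product B

With a, b = lb per hectare of product A and product B:
P₂O₅: 0.255·a + 0.095·b = 91.21
K₂O: 0.09·a + 0.155·b = 116.93
Solving simultaneously: a = 97.794996, b = 697.603.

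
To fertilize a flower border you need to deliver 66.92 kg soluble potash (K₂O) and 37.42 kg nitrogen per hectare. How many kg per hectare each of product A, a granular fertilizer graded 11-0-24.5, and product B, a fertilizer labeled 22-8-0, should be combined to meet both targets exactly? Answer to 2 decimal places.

Per-hectare balance (a = product A, b = product B):
K₂O: 0.245·a + 0·b = 66.92
N: 0.11·a + 0.22·b = 37.42
Eliminate b: (row1) − 0/0.22·(row2) → 0.245·a = 66.92, so a = 273.143.
Then b = (37.42 − 0.11·273.143) / 0.22 = 33.5195.

273.14 kg product A, 33.52 kg product B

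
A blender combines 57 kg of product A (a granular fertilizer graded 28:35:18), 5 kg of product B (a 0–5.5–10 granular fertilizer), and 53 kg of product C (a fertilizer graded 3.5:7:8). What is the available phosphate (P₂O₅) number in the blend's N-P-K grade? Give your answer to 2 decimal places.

20.81% P₂O₅

Total mass = 57 + 5 + 53 = 115 kg.
P₂O₅ mass = 35%×57 + 5.5%×5 + 7%×53 = 23.935 kg.
% P₂O₅ = 23.935 / 115 = 20.813%.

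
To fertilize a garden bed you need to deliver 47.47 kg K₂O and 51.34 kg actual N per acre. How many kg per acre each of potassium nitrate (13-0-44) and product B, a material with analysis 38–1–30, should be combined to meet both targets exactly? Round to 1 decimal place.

Let a = kg of potassium nitrate, b = kg of product B (per acre).
K₂O: 0.44·a + 0.3·b = 47.47
N: 0.13·a + 0.38·b = 51.34
Solving simultaneously: a = 20.5663, b = 128.069.

20.6 kg potassium nitrate, 128.1 kg product B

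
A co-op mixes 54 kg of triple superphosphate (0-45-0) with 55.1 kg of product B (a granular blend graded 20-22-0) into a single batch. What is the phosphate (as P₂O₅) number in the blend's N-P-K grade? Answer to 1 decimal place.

Total mass = 54 + 55.1 = 109.1 kg.
P₂O₅ mass = 45%×54 + 22%×55.1 = 36.422 kg.
% P₂O₅ = 36.422 / 109.1 = 33.3841%.

33.4% P₂O₅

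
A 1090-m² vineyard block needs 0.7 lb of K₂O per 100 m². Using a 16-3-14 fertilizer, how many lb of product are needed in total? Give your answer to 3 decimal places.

Product per 100 m² = 0.7 / 14% = 5 lb.
Total product = 5 × 1090 / 100 = 54.5 lb.

54.500 lb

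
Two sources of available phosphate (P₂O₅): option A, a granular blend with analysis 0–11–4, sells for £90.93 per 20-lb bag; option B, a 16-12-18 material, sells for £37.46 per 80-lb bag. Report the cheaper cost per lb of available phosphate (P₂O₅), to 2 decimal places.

option A: P₂O₅ per bag = 20 × 11% = 2.2 lb; cost = 90.93 / 2.2 = £41.3318/lb P₂O₅.
option B: P₂O₅ per bag = 80 × 12% = 9.6 lb; cost = 37.46 / 9.6 = £3.9021/lb P₂O₅.
option B is cheaper.

£3.90 per lb P₂O₅ (option B)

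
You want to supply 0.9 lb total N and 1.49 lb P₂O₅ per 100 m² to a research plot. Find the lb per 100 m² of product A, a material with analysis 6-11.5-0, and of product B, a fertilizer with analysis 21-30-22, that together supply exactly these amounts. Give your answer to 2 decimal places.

6.98 lb product A, 2.29 lb product B

Let a = lb of product A, b = lb of product B (per 100 m²).
N: 0.06·a + 0.21·b = 0.9
P₂O₅: 0.115·a + 0.3·b = 1.49
Eliminate b: (row1) − 0.21/0.3·(row2) → -0.0205·a = -0.143, so a = 6.97561.
Then b = (1.49 − 0.115·6.97561) / 0.3 = 2.29268.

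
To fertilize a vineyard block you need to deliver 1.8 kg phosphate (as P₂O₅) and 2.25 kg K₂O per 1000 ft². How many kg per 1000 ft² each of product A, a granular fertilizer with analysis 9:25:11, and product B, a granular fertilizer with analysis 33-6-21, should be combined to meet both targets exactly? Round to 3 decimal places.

5.294 kg product A, 7.941 kg product B

Let a = kg of product A, b = kg of product B (per 1000 ft²).
P₂O₅: 0.25·a + 0.06·b = 1.8
K₂O: 0.11·a + 0.21·b = 2.25
Solving simultaneously: a = 5.29412, b = 7.94118.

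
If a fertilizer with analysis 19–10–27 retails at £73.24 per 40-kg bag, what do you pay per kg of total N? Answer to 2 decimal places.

£9.64 per kg N

N in bag = 40 × 19% = 7.6 kg.
Cost per kg N = £73.24 / 7.6 = £9.6368.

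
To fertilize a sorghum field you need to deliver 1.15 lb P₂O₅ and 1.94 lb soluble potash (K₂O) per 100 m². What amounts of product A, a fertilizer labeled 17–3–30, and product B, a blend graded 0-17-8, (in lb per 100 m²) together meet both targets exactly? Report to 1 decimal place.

4.9 lb product A, 5.9 lb product B

Let a = lb of product A, b = lb of product B (per 100 m²).
P₂O₅: 0.03·a + 0.17·b = 1.15
K₂O: 0.3·a + 0.08·b = 1.94
Eliminate b: (row1) − 0.17/0.08·(row2) → -0.6075·a = -2.9725, so a = 4.893.
Then b = (1.94 − 0.3·4.893) / 0.08 = 5.90123.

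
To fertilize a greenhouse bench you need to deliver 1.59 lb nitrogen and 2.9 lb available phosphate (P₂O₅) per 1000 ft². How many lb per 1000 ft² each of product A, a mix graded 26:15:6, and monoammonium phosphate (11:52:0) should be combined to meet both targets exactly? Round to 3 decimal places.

Per-1000 ft² balance (a = product A, b = monoammonium phosphate):
N: 0.26·a + 0.11·b = 1.59
P₂O₅: 0.15·a + 0.52·b = 2.9
From row1: a = (1.59 − 0.11·b) / 0.26.
Into row2: 0.15·(1.59 − 0.11·b)/0.26 + 0.52·b = 2.9 → b = 4.34288, a = 4.27801.

4.278 lb product A, 4.343 lb monoammonium phosphate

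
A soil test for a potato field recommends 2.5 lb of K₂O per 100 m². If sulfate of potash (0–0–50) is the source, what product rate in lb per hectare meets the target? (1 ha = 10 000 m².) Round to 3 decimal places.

Product per 100 m² = 2.5 / 50% = 5 lb.
Convert to per hectare: 5 × 100 = 500 lb.

500.000 lb of product per hectare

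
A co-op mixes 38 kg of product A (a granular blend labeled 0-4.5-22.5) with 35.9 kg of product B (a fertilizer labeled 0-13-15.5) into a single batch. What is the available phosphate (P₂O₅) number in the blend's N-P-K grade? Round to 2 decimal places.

8.63% P₂O₅

Total mass = 38 + 35.9 = 73.9 kg.
P₂O₅ mass = 4.5%×38 + 13%×35.9 = 6.377 kg.
% P₂O₅ = 6.377 / 73.9 = 8.62923%.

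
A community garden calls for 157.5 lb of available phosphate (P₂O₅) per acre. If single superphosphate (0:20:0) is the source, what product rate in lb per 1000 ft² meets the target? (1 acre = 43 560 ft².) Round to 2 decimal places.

18.08 lb of product per thousand sq ft

Product per acre = 157.5 / 20% = 787.5 lb.
Convert to per 1000 ft²: 787.5 × 0.0229568 = 18.0785 lb.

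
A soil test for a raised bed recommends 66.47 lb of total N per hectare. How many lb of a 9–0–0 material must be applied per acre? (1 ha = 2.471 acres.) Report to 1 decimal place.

298.9 lb of product per acre

Product per hectare = 66.47 / 9% = 738.556 lb.
Convert to per acre: 738.556 × 0.404694 = 298.889 lb.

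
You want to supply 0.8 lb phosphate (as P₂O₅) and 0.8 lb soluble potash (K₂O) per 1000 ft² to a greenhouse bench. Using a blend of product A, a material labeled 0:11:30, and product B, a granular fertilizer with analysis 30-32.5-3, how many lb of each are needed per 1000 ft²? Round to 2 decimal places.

With a, b = lb per 1000 ft² of product A and product B:
P₂O₅: 0.11·a + 0.325·b = 0.8
K₂O: 0.3·a + 0.03·b = 0.8
From row1: a = (0.8 − 0.325·b) / 0.11.
Into row2: 0.3·(0.8 − 0.325·b)/0.11 + 0.03·b = 0.8 → b = 1.61359, a = 2.50531.

2.51 lb product A, 1.61 lb product B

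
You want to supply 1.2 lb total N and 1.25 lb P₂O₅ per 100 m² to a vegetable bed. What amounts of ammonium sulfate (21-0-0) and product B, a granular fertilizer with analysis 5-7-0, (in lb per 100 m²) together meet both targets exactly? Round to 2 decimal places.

Per-100 m² balance (a = ammonium sulfate, b = product B):
N: 0.21·a + 0.05·b = 1.2
P₂O₅: 0·a + 0.07·b = 1.25
Solving simultaneously: a = 1.46259, b = 17.8571.

1.46 lb ammonium sulfate, 17.86 lb product B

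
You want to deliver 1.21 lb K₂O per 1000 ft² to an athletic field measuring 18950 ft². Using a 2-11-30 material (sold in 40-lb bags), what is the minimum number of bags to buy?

2 bags

Product per 1000 ft² = 1.21 / 30% = 4.03333 lb.
Total product = 4.03333 × 18950 / 1000 = 76.4317 lb.
Bags = ⌈76.4317 / 40⌉ = 2.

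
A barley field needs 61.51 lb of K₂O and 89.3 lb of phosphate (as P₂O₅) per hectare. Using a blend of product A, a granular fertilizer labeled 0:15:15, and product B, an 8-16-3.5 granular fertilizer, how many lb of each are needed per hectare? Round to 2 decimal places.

Let a = lb of product A, b = lb of product B (per hectare).
K₂O: 0.15·a + 0.035·b = 61.51
P₂O₅: 0.15·a + 0.16·b = 89.3
From row1: a = (61.51 − 0.035·b) / 0.15.
Into row2: 0.15·(61.51 − 0.035·b)/0.15 + 0.16·b = 89.3 → b = 222.32, a = 358.192.

358.19 lb product A, 222.32 lb product B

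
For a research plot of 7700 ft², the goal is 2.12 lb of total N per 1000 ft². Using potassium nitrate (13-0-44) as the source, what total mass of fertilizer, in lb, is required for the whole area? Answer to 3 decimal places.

125.569 lb

Product per 1000 ft² = 2.12 / 13% = 16.3077 lb.
Total product = 16.3077 × 7700 / 1000 = 125.5692 lb.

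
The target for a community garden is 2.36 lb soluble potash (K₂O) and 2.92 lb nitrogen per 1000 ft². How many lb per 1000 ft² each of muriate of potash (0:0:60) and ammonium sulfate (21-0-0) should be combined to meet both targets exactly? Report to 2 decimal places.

Let a = lb of muriate of potash, b = lb of ammonium sulfate (per 1000 ft²).
K₂O: 0.6·a + 0·b = 2.36
N: 0·a + 0.21·b = 2.92
Solving simultaneously: a = 3.93333, b = 13.9048.

3.93 lb muriate of potash, 13.90 lb ammonium sulfate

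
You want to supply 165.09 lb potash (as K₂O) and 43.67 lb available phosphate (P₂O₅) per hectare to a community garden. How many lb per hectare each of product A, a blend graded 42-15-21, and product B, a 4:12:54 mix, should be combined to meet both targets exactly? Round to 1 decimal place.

Per-hectare balance (a = product A, b = product B):
K₂O: 0.21·a + 0.54·b = 165.09
P₂O₅: 0.15·a + 0.12·b = 43.67
Eliminate b: (row1) − 0.54/0.12·(row2) → -0.465·a = -31.425, so a = 67.5806.
Then b = (43.67 − 0.15·67.5806) / 0.12 = 279.441.

67.6 lb product A, 279.4 lb product B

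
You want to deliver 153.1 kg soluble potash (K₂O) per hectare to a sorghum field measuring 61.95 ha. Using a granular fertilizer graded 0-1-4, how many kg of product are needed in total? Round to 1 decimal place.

Product per hectare = 153.1 / 4% = 3827.5 kg.
Total product = 3827.5 × 61.95 = 237113.62 kg.

237113.6 kg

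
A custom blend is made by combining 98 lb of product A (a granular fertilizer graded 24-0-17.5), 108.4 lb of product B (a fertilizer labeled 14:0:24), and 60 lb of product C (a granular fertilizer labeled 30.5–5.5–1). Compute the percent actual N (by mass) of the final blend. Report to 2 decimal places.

Total mass = 98 + 108.4 + 60 = 266.4 lb.
N mass = 24%×98 + 14%×108.4 + 30.5%×60 = 56.996 lb.
% N = 56.996 / 266.4 = 21.3949%.

21.39% N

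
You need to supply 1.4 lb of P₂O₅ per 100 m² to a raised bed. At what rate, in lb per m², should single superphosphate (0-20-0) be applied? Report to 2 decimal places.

0.07 lb of product per sq m

Product per 100 m² = 1.4 / 20% = 7 lb.
Convert to per m²: 7 × 0.01 = 0.07 lb.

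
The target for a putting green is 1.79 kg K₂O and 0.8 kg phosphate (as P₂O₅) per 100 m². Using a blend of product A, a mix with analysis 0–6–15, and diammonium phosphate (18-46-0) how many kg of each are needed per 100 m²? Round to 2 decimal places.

11.93 kg product A, 0.18 kg diammonium phosphate

Let a = kg of product A, b = kg of diammonium phosphate (per 100 m²).
K₂O: 0.15·a + 0·b = 1.79
P₂O₅: 0.06·a + 0.46·b = 0.8
Eliminate a: (row1) − 0.15/0.06·(row2) → -1.15·b = -0.21, so b = 0.182609.
Back-substitute: a = (1.79 − 0·0.182609) / 0.15 = 11.9333.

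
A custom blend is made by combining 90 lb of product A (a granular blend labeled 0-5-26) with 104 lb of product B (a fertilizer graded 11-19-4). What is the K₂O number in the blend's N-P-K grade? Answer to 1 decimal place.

Total mass = 90 + 104 = 194 lb.
K₂O mass = 26%×90 + 4%×104 = 27.56 lb.
% K₂O = 27.56 / 194 = 14.2062%.

14.2% K₂O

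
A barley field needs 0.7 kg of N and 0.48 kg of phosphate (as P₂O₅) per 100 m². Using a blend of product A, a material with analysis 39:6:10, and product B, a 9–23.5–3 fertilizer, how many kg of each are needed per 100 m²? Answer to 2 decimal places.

1.41 kg product A, 1.68 kg product B

With a, b = kg per 100 m² of product A and product B:
N: 0.39·a + 0.09·b = 0.7
P₂O₅: 0.06·a + 0.235·b = 0.48
Eliminate b: (row1) − 0.09/0.235·(row2) → 0.367021·a = 0.51617, so a = 1.40638.
Then b = (0.48 − 0.06·1.40638) / 0.235 = 1.68348.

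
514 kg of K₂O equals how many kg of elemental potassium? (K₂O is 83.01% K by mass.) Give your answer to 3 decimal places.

426.671 kg K

K = 514 × 0.8301 = 426.6714 kg.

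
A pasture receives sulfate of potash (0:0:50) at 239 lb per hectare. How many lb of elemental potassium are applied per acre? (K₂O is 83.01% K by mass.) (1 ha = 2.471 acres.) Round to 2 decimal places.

K₂O per hectare = 239 × 50% = 119.5 lb.
Elemental K = 119.5 × 0.8301 = 99.1969 lb per hectare.
Convert to per acre: 99.1969 × 0.404694 = 40.1445 lb.

40.14 lb K per acre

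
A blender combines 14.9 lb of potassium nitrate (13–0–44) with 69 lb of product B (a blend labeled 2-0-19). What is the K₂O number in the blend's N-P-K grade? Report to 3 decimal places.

23.440% K₂O

Total mass = 14.9 + 69 = 83.9 lb.
K₂O mass = 44%×14.9 + 19%×69 = 19.666 lb.
% K₂O = 19.666 / 83.9 = 23.4398%.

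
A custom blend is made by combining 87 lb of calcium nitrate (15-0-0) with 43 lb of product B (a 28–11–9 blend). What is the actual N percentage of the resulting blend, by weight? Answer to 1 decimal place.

Total mass = 87 + 43 = 130 lb.
N mass = 15%×87 + 28%×43 = 25.09 lb.
% N = 25.09 / 130 = 19.3%.

19.3% N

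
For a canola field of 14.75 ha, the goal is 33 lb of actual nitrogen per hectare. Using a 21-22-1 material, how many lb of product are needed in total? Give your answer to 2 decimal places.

2317.86 lb

Product per hectare = 33 / 21% = 157.143 lb.
Total product = 157.143 × 14.75 = 2317.857 lb.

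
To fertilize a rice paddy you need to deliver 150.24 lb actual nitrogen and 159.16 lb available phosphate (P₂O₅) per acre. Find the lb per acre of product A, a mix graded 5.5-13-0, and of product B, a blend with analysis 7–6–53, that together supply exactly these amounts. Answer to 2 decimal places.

366.69 lb product A, 1858.17 lb product B

Let a = lb of product A, b = lb of product B (per acre).
N: 0.055·a + 0.07·b = 150.24
P₂O₅: 0.13·a + 0.06·b = 159.16
Eliminate b: (row1) − 0.07/0.06·(row2) → -0.0966667·a = -35.4467, so a = 366.6897.
Then b = (159.16 − 0.13·366.6897) / 0.06 = 1858.172.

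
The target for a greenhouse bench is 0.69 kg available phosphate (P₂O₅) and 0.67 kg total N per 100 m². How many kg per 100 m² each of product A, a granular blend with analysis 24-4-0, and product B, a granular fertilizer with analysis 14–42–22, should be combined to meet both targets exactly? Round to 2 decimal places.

Per-100 m² balance (a = product A, b = product B):
P₂O₅: 0.04·a + 0.42·b = 0.69
N: 0.24·a + 0.14·b = 0.67
From row1: a = (0.69 − 0.42·b) / 0.04.
Into row2: 0.24·(0.69 − 0.42·b)/0.04 + 0.14·b = 0.67 → b = 1.45798, a = 1.94118.

1.94 kg product A, 1.46 kg product B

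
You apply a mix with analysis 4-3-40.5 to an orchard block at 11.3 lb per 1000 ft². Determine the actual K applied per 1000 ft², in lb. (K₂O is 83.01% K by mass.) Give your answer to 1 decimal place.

K₂O per 1000 ft² = 11.3 × 40.5% = 4.5765 lb.
Elemental K = 4.5765 × 0.8301 = 3.79895 lb per 1000 ft².

3.8 lb K per thousand sq ft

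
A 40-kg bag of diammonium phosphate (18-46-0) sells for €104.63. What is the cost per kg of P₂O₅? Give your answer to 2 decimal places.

€5.69 per kg P₂O₅

P₂O₅ in bag = 40 × 46% = 18.4 kg.
Cost per kg P₂O₅ = €104.63 / 18.4 = €5.6864.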